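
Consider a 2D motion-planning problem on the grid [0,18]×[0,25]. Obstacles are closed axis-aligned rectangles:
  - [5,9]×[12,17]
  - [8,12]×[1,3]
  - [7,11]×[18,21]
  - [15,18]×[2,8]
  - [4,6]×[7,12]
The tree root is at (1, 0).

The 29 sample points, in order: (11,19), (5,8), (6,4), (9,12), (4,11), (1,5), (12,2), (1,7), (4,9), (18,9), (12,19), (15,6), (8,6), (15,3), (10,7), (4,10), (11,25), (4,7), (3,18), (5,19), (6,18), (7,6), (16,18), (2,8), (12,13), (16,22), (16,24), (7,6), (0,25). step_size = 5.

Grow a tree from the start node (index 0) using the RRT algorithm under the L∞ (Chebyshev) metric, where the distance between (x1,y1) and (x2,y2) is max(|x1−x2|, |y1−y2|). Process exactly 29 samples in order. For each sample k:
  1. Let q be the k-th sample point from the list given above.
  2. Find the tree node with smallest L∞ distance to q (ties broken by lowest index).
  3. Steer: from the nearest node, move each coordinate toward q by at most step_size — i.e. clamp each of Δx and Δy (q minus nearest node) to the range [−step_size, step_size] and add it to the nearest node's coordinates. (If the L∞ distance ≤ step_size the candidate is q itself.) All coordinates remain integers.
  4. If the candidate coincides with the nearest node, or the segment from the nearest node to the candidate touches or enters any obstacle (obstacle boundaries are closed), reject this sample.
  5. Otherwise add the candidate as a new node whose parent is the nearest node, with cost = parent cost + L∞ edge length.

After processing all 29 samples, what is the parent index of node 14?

Parent of node 14: 11

1. q=(11,19) nearest=0 d=19 new=(6,5) → add node 1 parent=0 cost=5
2. q=(5,8) nearest=1 d=3 new=(5,8) → blocked by [4,6]×[7,12], reject
3. q=(6,4) nearest=1 d=1 new=(6,4) → add node 2 parent=1 cost=6
4. q=(9,12) nearest=1 d=7 new=(9,10) → add node 3 parent=1 cost=10
5. q=(4,11) nearest=3 d=5 new=(4,11) → blocked by [4,6]×[7,12], reject
6. q=(1,5) nearest=0 d=5 new=(1,5) → add node 4 parent=0 cost=5
7. q=(12,2) nearest=1 d=6 new=(11,2) → blocked by [8,12]×[1,3], reject
8. q=(1,7) nearest=4 d=2 new=(1,7) → add node 5 parent=4 cost=7
9. q=(4,9) nearest=5 d=3 new=(4,9) → blocked by [4,6]×[7,12], reject
10. q=(18,9) nearest=3 d=9 new=(14,9) → add node 6 parent=3 cost=15
11. q=(12,19) nearest=3 d=9 new=(12,15) → add node 7 parent=3 cost=15
12. q=(15,6) nearest=6 d=3 new=(15,6) → blocked by [15,18]×[2,8], reject
13. q=(8,6) nearest=1 d=2 new=(8,6) → add node 8 parent=1 cost=7
14. q=(15,3) nearest=6 d=6 new=(15,4) → blocked by [15,18]×[2,8], reject
15. q=(10,7) nearest=8 d=2 new=(10,7) → add node 9 parent=8 cost=9
16. q=(4,10) nearest=5 d=3 new=(4,10) → blocked by [4,6]×[7,12], reject
17. q=(11,25) nearest=7 d=10 new=(11,20) → blocked by [7,11]×[18,21], reject
18. q=(4,7) nearest=1 d=2 new=(4,7) → blocked by [4,6]×[7,12], reject
19. q=(3,18) nearest=3 d=8 new=(4,15) → blocked by [5,9]×[12,17], reject
20. q=(5,19) nearest=7 d=7 new=(7,19) → blocked by [7,11]×[18,21], reject
21. q=(6,18) nearest=7 d=6 new=(7,18) → blocked by [5,9]×[12,17], reject
22. q=(7,6) nearest=1 d=1 new=(7,6) → add node 10 parent=1 cost=6
23. q=(16,18) nearest=7 d=4 new=(16,18) → add node 11 parent=7 cost=19
24. q=(2,8) nearest=5 d=1 new=(2,8) → add node 12 parent=5 cost=8
25. q=(12,13) nearest=7 d=2 new=(12,13) → add node 13 parent=7 cost=17
26. q=(16,22) nearest=11 d=4 new=(16,22) → add node 14 parent=11 cost=23
27. q=(16,24) nearest=14 d=2 new=(16,24) → add node 15 parent=14 cost=25
28. q=(7,6) nearest=10 d=0 → coincident, reject
29. q=(0,25) nearest=7 d=12 new=(7,20) → blocked by [7,11]×[18,21], reject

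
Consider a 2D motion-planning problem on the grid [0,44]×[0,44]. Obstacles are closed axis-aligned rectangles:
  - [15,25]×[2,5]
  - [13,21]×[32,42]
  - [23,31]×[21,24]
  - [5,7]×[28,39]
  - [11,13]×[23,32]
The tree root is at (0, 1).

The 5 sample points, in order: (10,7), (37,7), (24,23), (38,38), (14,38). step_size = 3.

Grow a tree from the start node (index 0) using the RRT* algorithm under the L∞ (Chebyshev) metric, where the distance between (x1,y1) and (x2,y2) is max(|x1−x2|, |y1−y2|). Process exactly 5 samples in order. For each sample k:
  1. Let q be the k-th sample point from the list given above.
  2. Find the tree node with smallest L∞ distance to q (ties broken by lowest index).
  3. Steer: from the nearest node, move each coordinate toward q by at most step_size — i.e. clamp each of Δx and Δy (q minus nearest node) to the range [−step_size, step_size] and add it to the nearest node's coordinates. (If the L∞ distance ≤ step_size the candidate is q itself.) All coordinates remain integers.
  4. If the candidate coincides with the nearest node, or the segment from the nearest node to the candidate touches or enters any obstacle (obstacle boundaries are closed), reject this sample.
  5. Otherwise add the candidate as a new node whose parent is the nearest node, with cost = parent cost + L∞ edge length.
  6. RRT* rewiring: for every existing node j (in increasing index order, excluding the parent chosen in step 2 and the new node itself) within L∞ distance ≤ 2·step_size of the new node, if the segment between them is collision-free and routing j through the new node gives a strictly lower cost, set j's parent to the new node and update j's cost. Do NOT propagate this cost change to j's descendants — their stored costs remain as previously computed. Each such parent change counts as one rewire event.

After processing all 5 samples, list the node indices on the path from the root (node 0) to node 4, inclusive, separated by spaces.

Path: 0 1 2 3 4

1. q=(10,7) nearest=0 d=10 new=(3,4) → add node 1 parent=0 cost=3
2. q=(37,7) nearest=1 d=34 new=(6,7) → add node 2 parent=1 cost=6
3. q=(24,23) nearest=2 d=18 new=(9,10) → add node 3 parent=2 cost=9
4. q=(38,38) nearest=3 d=29 new=(12,13) → add node 4 parent=3 cost=12
5. q=(14,38) nearest=4 d=25 new=(14,16) → add node 5 parent=4 cost=15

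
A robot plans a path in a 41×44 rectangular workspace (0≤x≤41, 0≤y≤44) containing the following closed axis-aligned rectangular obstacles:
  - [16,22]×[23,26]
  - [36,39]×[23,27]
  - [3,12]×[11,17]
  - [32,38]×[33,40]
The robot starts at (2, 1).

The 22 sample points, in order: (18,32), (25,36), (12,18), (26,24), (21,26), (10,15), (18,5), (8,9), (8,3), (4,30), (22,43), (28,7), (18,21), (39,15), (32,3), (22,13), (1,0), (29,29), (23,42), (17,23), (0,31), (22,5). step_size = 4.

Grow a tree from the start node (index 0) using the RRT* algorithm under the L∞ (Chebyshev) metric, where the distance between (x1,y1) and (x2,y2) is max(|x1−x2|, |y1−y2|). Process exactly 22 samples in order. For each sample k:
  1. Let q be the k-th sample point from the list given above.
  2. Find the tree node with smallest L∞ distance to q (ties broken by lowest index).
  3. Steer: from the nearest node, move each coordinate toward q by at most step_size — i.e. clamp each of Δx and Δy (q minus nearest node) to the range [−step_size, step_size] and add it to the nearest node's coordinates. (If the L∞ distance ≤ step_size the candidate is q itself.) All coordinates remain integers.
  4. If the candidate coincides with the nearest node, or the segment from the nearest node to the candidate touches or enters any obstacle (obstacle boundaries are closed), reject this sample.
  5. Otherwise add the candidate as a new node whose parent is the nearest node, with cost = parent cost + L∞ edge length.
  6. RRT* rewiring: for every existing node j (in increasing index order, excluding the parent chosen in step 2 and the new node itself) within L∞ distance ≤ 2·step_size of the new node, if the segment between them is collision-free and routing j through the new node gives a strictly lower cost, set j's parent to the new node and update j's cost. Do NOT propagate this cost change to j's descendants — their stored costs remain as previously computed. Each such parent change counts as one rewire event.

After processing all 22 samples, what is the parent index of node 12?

Parent of node 12: 11

1. q=(18,32) nearest=0 d=31 new=(6,5) → add node 1 parent=0 cost=4
2. q=(25,36) nearest=1 d=31 new=(10,9) → add node 2 parent=1 cost=8
3. q=(12,18) nearest=2 d=9 new=(12,13) → blocked by [3,12]×[11,17], reject
4. q=(26,24) nearest=2 d=16 new=(14,13) → blocked by [3,12]×[11,17], reject
5. q=(21,26) nearest=2 d=17 new=(14,13) → blocked by [3,12]×[11,17], reject
6. q=(10,15) nearest=2 d=6 new=(10,13) → blocked by [3,12]×[11,17], reject
7. q=(18,5) nearest=2 d=8 new=(14,5) → add node 3 parent=2 cost=12
8. q=(8,9) nearest=2 d=2 new=(8,9) → add node 4 parent=2 cost=10
9. q=(8,3) nearest=1 d=2 new=(8,3) → add node 5 parent=1 cost=6
10. q=(4,30) nearest=2 d=21 new=(6,13) → blocked by [3,12]×[11,17], reject
11. q=(22,43) nearest=2 d=34 new=(14,13) → blocked by [3,12]×[11,17], reject
12. q=(28,7) nearest=3 d=14 new=(18,7) → add node 6 parent=3 cost=16
13. q=(18,21) nearest=2 d=12 new=(14,13) → blocked by [3,12]×[11,17], reject
14. q=(39,15) nearest=6 d=21 new=(22,11) → add node 7 parent=6 cost=20
15. q=(32,3) nearest=7 d=10 new=(26,7) → add node 8 parent=7 cost=24
16. q=(22,13) nearest=7 d=2 new=(22,13) → add node 9 parent=7 cost=22
17. q=(1,0) nearest=0 d=1 new=(1,0) → add node 10 parent=0 cost=1
18. q=(29,29) nearest=9 d=16 new=(26,17) → add node 11 parent=9 cost=26
19. q=(23,42) nearest=11 d=25 new=(23,21) → add node 12 parent=11 cost=30
20. q=(17,23) nearest=12 d=6 new=(19,23) → blocked by [16,22]×[23,26], reject
21. q=(0,31) nearest=2 d=22 new=(6,13) → blocked by [3,12]×[11,17], reject
22. q=(22,5) nearest=6 d=4 new=(22,5) → add node 13 parent=6 cost=20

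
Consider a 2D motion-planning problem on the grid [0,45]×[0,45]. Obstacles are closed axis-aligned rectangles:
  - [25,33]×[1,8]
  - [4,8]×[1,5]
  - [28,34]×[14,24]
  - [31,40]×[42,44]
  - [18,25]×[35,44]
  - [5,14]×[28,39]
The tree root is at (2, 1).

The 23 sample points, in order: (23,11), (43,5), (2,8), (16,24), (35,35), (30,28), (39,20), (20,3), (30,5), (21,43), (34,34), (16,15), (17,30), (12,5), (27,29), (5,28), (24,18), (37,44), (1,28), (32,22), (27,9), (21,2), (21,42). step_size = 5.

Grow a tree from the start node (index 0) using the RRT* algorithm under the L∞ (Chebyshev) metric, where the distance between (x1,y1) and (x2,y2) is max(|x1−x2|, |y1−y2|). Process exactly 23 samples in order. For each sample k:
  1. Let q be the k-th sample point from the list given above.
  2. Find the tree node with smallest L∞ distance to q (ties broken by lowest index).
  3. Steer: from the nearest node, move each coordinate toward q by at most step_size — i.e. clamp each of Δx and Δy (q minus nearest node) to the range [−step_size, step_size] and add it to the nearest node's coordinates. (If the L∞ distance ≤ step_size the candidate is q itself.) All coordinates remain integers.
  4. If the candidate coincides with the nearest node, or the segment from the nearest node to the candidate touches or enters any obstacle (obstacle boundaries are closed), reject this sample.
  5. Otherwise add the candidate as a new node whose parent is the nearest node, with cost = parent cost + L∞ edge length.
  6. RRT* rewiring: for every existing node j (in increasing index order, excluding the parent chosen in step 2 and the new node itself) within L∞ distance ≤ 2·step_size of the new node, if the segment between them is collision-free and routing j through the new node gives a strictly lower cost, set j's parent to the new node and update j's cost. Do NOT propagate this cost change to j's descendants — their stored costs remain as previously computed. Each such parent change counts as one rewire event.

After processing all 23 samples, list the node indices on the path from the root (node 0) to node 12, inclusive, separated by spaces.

Path: 0 1 2 6 12

1. q=(23,11) nearest=0 d=21 new=(7,6) → blocked by [4,8]×[1,5], reject
2. q=(43,5) nearest=0 d=41 new=(7,5) → blocked by [4,8]×[1,5], reject
3. q=(2,8) nearest=0 d=7 new=(2,6) → add node 1 parent=0 cost=5
4. q=(16,24) nearest=1 d=18 new=(7,11) → add node 2 parent=1 cost=10
5. q=(35,35) nearest=2 d=28 new=(12,16) → add node 3 parent=2 cost=15
6. q=(30,28) nearest=3 d=18 new=(17,21) → add node 4 parent=3 cost=20
7. q=(39,20) nearest=4 d=22 new=(22,20) → add node 5 parent=4 cost=25
8. q=(20,3) nearest=2 d=13 new=(12,6) → add node 6 parent=2 cost=15
9. q=(30,5) nearest=5 d=15 new=(27,15) → add node 7 parent=5 cost=30
10. q=(21,43) nearest=4 d=22 new=(21,26) → add node 8 parent=4 cost=25
11. q=(34,34) nearest=8 d=13 new=(26,31) → add node 9 parent=8 cost=30
12. q=(16,15) nearest=3 d=4 new=(16,15) → add node 10 parent=3 cost=19
13. q=(17,30) nearest=8 d=4 new=(17,30) → add node 11 parent=8 cost=29
14. q=(12,5) nearest=6 d=1 new=(12,5) → add node 12 parent=6 cost=16
15. q=(27,29) nearest=9 d=2 new=(27,29) → add node 13 parent=9 cost=32
16. q=(5,28) nearest=3 d=12 new=(7,21) → add node 14 parent=3 cost=20
17. q=(24,18) nearest=5 d=2 new=(24,18) → add node 15 parent=5 cost=27
18. q=(37,44) nearest=9 d=13 new=(31,36) → add node 16 parent=9 cost=35
19. q=(1,28) nearest=14 d=7 new=(2,26) → add node 17 parent=14 cost=25
20. q=(32,22) nearest=7 d=7 new=(32,20) → blocked by [28,34]×[14,24], reject
21. q=(27,9) nearest=7 d=6 new=(27,10) → add node 18 parent=7 cost=35
22. q=(21,2) nearest=18 d=8 new=(22,5) → blocked by [25,33]×[1,8], reject
23. q=(21,42) nearest=16 d=10 new=(26,41) → add node 19 parent=16 cost=40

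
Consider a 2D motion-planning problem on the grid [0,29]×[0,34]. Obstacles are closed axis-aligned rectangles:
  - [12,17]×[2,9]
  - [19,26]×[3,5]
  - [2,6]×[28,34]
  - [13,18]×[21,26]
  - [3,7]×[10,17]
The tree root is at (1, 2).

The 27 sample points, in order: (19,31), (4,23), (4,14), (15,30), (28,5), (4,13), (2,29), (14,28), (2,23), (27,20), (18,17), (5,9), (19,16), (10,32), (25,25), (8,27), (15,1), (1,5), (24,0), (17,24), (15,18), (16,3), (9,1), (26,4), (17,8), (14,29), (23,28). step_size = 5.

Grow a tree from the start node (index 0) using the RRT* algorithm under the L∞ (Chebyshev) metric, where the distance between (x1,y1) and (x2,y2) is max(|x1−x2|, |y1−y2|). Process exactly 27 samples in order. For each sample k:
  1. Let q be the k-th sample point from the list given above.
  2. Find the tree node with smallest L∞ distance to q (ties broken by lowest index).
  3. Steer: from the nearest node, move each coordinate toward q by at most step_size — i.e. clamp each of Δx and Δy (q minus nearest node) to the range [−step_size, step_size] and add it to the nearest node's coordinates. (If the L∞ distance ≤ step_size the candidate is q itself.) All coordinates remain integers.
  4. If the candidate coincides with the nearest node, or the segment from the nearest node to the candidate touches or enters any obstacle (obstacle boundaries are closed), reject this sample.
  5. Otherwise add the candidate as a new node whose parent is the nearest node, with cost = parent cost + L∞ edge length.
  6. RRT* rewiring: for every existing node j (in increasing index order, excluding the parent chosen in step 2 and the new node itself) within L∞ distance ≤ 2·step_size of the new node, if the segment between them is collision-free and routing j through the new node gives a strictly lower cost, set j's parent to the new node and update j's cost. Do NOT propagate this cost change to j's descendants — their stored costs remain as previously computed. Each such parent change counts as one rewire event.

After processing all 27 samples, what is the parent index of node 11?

1. q=(19,31) nearest=0 d=29 new=(6,7) → add node 1 parent=0 cost=5
2. q=(4,23) nearest=1 d=16 new=(4,12) → blocked by [3,7]×[10,17], reject
3. q=(4,14) nearest=1 d=7 new=(4,12) → blocked by [3,7]×[10,17], reject
4. q=(15,30) nearest=1 d=23 new=(11,12) → add node 2 parent=1 cost=10
5. q=(28,5) nearest=2 d=17 new=(16,7) → blocked by [12,17]×[2,9], reject
6. q=(4,13) nearest=1 d=6 new=(4,12) → blocked by [3,7]×[10,17], reject
7. q=(2,29) nearest=2 d=17 new=(6,17) → blocked by [3,7]×[10,17], reject
8. q=(14,28) nearest=2 d=16 new=(14,17) → add node 3 parent=2 cost=15
9. q=(2,23) nearest=2 d=11 new=(6,17) → blocked by [3,7]×[10,17], reject
10. q=(27,20) nearest=3 d=13 new=(19,20) → add node 4 parent=3 cost=20
11. q=(18,17) nearest=4 d=3 new=(18,17) → add node 5 parent=4 cost=23
12. q=(5,9) nearest=1 d=2 new=(5,9) → add node 6 parent=1 cost=7
13. q=(19,16) nearest=5 d=1 new=(19,16) → add node 7 parent=5 cost=24
14. q=(10,32) nearest=4 d=12 new=(14,25) → blocked by [13,18]×[21,26], reject
15. q=(25,25) nearest=4 d=6 new=(24,25) → add node 8 parent=4 cost=25
16. q=(8,27) nearest=3 d=10 new=(9,22) → add node 9 parent=3 cost=20
17. q=(15,1) nearest=1 d=9 new=(11,2) → add node 10 parent=1 cost=10
18. q=(1,5) nearest=0 d=3 new=(1,5) → add node 11 parent=0 cost=3
19. q=(24,0) nearest=2 d=13 new=(16,7) → blocked by [12,17]×[2,9], reject
20. q=(17,24) nearest=4 d=4 new=(17,24) → blocked by [13,18]×[21,26], reject
21. q=(15,18) nearest=3 d=1 new=(15,18) → add node 12 parent=3 cost=16; rewire 5→12 (19<23); rewire 7→12 (20<24)
22. q=(16,3) nearest=10 d=5 new=(16,3) → blocked by [12,17]×[2,9], reject
23. q=(9,1) nearest=10 d=2 new=(9,1) → add node 13 parent=10 cost=12
24. q=(26,4) nearest=7 d=12 new=(24,11) → add node 14 parent=7 cost=25
25. q=(17,8) nearest=2 d=6 new=(16,8) → blocked by [12,17]×[2,9], reject
26. q=(14,29) nearest=9 d=7 new=(14,27) → blocked by [13,18]×[21,26], reject
27. q=(23,28) nearest=8 d=3 new=(23,28) → add node 15 parent=8 cost=28

Parent of node 11: 0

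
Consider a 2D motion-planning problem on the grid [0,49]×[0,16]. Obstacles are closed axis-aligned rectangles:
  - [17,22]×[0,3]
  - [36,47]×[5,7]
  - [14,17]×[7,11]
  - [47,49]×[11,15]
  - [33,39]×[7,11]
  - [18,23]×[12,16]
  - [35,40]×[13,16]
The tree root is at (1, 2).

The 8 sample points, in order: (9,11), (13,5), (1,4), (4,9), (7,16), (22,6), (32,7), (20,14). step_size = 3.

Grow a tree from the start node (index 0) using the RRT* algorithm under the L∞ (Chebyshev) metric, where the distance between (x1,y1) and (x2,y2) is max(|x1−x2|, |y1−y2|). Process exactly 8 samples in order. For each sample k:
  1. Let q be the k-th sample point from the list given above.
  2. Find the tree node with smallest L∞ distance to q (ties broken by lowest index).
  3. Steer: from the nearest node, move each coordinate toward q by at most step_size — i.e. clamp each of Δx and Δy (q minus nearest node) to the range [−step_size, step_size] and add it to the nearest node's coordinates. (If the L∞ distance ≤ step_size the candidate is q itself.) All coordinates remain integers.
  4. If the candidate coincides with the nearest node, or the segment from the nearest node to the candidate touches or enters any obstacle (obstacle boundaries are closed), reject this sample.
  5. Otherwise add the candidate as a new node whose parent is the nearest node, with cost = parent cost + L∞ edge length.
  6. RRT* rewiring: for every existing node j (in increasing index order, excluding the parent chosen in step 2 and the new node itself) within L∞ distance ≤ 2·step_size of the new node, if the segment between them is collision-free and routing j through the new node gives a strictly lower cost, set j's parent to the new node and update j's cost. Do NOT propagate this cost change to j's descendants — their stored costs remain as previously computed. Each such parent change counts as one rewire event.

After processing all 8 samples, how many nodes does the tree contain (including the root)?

1. q=(9,11) nearest=0 d=9 new=(4,5) → add node 1 parent=0 cost=3
2. q=(13,5) nearest=1 d=9 new=(7,5) → add node 2 parent=1 cost=6
3. q=(1,4) nearest=0 d=2 new=(1,4) → add node 3 parent=0 cost=2
4. q=(4,9) nearest=1 d=4 new=(4,8) → add node 4 parent=1 cost=6
5. q=(7,16) nearest=4 d=8 new=(7,11) → add node 5 parent=4 cost=9
6. q=(22,6) nearest=2 d=15 new=(10,6) → add node 6 parent=2 cost=9
7. q=(32,7) nearest=6 d=22 new=(13,7) → add node 7 parent=6 cost=12
8. q=(20,14) nearest=7 d=7 new=(16,10) → blocked by [14,17]×[7,11], reject

Node count: 8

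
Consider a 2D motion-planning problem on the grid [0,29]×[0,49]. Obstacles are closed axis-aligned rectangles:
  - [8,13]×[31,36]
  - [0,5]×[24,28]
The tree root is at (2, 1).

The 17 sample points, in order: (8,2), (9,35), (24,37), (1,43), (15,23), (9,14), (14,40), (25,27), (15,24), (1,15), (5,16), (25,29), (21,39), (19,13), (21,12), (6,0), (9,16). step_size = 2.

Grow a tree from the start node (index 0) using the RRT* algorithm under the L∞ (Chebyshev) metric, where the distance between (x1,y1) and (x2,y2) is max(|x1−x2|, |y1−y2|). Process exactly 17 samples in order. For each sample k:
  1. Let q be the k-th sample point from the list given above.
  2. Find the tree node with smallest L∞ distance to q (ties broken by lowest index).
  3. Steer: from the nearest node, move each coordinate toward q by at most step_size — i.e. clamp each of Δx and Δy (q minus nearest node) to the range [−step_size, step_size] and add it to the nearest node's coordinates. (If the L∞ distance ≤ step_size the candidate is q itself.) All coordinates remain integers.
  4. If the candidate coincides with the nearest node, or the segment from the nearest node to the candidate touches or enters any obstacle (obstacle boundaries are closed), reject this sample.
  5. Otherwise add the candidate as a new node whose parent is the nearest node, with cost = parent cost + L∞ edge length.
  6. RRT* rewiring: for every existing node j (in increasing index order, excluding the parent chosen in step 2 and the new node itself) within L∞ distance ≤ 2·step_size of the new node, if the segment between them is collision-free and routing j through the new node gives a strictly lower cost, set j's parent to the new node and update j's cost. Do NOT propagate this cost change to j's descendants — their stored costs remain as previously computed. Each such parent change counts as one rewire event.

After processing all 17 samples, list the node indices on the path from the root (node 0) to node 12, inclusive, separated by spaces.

1. q=(8,2) nearest=0 d=6 new=(4,2) → add node 1 parent=0 cost=2
2. q=(9,35) nearest=1 d=33 new=(6,4) → add node 2 parent=1 cost=4
3. q=(24,37) nearest=2 d=33 new=(8,6) → add node 3 parent=2 cost=6
4. q=(1,43) nearest=3 d=37 new=(6,8) → add node 4 parent=3 cost=8
5. q=(15,23) nearest=4 d=15 new=(8,10) → add node 5 parent=4 cost=10
6. q=(9,14) nearest=5 d=4 new=(9,12) → add node 6 parent=5 cost=12
7. q=(14,40) nearest=6 d=28 new=(11,14) → add node 7 parent=6 cost=14
8. q=(25,27) nearest=7 d=14 new=(13,16) → add node 8 parent=7 cost=16
9. q=(15,24) nearest=8 d=8 new=(15,18) → add node 9 parent=8 cost=18
10. q=(1,15) nearest=4 d=7 new=(4,10) → add node 10 parent=4 cost=10
11. q=(5,16) nearest=6 d=4 new=(7,14) → add node 11 parent=6 cost=14
12. q=(25,29) nearest=9 d=11 new=(17,20) → add node 12 parent=9 cost=20
13. q=(21,39) nearest=12 d=19 new=(19,22) → add node 13 parent=12 cost=22
14. q=(19,13) nearest=9 d=5 new=(17,16) → add node 14 parent=9 cost=20
15. q=(21,12) nearest=14 d=4 new=(19,14) → add node 15 parent=14 cost=22
16. q=(6,0) nearest=1 d=2 new=(6,0) → add node 16 parent=1 cost=4
17. q=(9,16) nearest=7 d=2 new=(9,16) → add node 17 parent=7 cost=16

Path: 0 1 2 3 4 5 6 7 8 9 12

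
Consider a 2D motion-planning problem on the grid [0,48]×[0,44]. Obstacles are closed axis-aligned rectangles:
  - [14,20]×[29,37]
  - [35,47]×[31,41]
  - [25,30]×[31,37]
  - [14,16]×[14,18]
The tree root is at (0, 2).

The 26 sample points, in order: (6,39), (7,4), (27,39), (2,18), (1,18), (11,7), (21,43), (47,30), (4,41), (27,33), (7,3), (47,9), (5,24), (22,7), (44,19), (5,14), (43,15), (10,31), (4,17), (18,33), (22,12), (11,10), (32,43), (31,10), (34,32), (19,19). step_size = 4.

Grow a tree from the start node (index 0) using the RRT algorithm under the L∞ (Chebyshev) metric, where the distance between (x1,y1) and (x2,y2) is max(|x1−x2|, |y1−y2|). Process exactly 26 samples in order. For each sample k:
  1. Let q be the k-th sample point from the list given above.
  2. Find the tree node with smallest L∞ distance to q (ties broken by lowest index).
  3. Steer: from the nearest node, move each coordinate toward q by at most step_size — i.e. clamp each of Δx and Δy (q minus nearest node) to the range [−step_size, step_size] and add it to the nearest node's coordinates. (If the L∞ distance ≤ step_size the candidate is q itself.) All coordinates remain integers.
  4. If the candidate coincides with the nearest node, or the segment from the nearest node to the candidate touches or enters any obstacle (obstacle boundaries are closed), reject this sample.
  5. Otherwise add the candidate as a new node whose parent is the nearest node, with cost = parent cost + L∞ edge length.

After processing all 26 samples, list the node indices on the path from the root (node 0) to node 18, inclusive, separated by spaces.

Path: 0 1 3 4 5 7 10 18

1. q=(6,39) nearest=0 d=37 new=(4,6) → add node 1 parent=0 cost=4
2. q=(7,4) nearest=1 d=3 new=(7,4) → add node 2 parent=1 cost=7
3. q=(27,39) nearest=1 d=33 new=(8,10) → add node 3 parent=1 cost=8
4. q=(2,18) nearest=3 d=8 new=(4,14) → add node 4 parent=3 cost=12
5. q=(1,18) nearest=4 d=4 new=(1,18) → add node 5 parent=4 cost=16
6. q=(11,7) nearest=3 d=3 new=(11,7) → add node 6 parent=3 cost=11
7. q=(21,43) nearest=5 d=25 new=(5,22) → add node 7 parent=5 cost=20
8. q=(47,30) nearest=6 d=36 new=(15,11) → add node 8 parent=6 cost=15
9. q=(4,41) nearest=7 d=19 new=(4,26) → add node 9 parent=7 cost=24
10. q=(27,33) nearest=7 d=22 new=(9,26) → add node 10 parent=7 cost=24
11. q=(7,3) nearest=2 d=1 new=(7,3) → add node 11 parent=2 cost=8
12. q=(47,9) nearest=8 d=32 new=(19,9) → add node 12 parent=8 cost=19
13. q=(5,24) nearest=7 d=2 new=(5,24) → add node 13 parent=7 cost=22
14. q=(22,7) nearest=12 d=3 new=(22,7) → add node 14 parent=12 cost=22
15. q=(44,19) nearest=14 d=22 new=(26,11) → add node 15 parent=14 cost=26
16. q=(5,14) nearest=4 d=1 new=(5,14) → add node 16 parent=4 cost=13
17. q=(43,15) nearest=15 d=17 new=(30,15) → add node 17 parent=15 cost=30
18. q=(10,31) nearest=10 d=5 new=(10,30) → add node 18 parent=10 cost=28
19. q=(4,17) nearest=4 d=3 new=(4,17) → add node 19 parent=4 cost=15
20. q=(18,33) nearest=18 d=8 new=(14,33) → blocked by [14,20]×[29,37], reject
21. q=(22,12) nearest=12 d=3 new=(22,12) → add node 20 parent=12 cost=22
22. q=(11,10) nearest=3 d=3 new=(11,10) → add node 21 parent=3 cost=11
23. q=(32,43) nearest=18 d=22 new=(14,34) → blocked by [14,20]×[29,37], reject
24. q=(31,10) nearest=15 d=5 new=(30,10) → add node 22 parent=15 cost=30
25. q=(34,32) nearest=17 d=17 new=(34,19) → add node 23 parent=17 cost=34
26. q=(19,19) nearest=20 d=7 new=(19,16) → add node 24 parent=20 cost=26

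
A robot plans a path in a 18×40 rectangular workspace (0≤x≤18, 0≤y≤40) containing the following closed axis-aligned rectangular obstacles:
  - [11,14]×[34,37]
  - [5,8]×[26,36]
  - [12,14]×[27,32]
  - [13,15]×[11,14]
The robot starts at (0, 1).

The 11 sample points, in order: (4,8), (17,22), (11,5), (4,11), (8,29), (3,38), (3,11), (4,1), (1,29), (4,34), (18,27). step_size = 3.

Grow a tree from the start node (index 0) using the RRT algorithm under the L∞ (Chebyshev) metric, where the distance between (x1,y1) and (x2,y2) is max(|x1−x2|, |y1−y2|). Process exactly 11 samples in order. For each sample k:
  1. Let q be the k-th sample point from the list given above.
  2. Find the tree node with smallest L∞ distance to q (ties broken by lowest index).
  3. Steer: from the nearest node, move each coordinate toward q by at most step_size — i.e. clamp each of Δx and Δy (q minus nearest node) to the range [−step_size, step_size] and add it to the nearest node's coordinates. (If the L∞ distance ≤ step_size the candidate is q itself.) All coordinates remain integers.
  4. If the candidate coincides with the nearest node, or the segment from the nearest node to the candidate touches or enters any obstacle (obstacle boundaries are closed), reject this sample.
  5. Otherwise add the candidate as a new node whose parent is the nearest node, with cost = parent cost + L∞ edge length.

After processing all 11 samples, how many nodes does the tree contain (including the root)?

Node count: 12

1. q=(4,8) nearest=0 d=7 new=(3,4) → add node 1 parent=0 cost=3
2. q=(17,22) nearest=1 d=18 new=(6,7) → add node 2 parent=1 cost=6
3. q=(11,5) nearest=2 d=5 new=(9,5) → add node 3 parent=2 cost=9
4. q=(4,11) nearest=2 d=4 new=(4,10) → add node 4 parent=2 cost=9
5. q=(8,29) nearest=4 d=19 new=(7,13) → add node 5 parent=4 cost=12
6. q=(3,38) nearest=5 d=25 new=(4,16) → add node 6 parent=5 cost=15
7. q=(3,11) nearest=4 d=1 new=(3,11) → add node 7 parent=4 cost=10
8. q=(4,1) nearest=1 d=3 new=(4,1) → add node 8 parent=1 cost=6
9. q=(1,29) nearest=6 d=13 new=(1,19) → add node 9 parent=6 cost=18
10. q=(4,34) nearest=9 d=15 new=(4,22) → add node 10 parent=9 cost=21
11. q=(18,27) nearest=5 d=14 new=(10,16) → add node 11 parent=5 cost=15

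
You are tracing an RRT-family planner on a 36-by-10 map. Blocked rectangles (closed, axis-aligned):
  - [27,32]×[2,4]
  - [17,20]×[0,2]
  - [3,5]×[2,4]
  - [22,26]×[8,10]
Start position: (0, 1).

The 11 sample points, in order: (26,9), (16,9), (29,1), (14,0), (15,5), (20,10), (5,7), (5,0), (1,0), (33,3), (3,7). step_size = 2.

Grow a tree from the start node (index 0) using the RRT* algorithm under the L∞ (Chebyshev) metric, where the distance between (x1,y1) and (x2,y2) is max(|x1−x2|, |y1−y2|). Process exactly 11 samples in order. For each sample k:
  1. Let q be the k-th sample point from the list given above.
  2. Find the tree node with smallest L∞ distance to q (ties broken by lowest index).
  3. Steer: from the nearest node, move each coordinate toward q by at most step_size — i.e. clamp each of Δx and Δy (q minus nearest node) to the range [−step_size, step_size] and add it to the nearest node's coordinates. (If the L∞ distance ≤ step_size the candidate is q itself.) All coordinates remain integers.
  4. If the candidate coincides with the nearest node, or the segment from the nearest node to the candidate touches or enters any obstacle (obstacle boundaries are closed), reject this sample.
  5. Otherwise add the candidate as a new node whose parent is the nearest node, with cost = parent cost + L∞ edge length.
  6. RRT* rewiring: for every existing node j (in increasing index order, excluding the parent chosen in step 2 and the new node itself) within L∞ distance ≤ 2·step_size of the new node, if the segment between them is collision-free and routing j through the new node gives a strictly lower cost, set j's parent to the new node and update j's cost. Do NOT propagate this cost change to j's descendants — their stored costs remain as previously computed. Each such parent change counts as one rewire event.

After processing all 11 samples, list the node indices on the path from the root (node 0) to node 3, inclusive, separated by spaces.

Path: 0 1 3

1. q=(26,9) nearest=0 d=26 new=(2,3) → add node 1 parent=0 cost=2
2. q=(16,9) nearest=1 d=14 new=(4,5) → blocked by [3,5]×[2,4], reject
3. q=(29,1) nearest=1 d=27 new=(4,1) → blocked by [3,5]×[2,4], reject
4. q=(14,0) nearest=1 d=12 new=(4,1) → blocked by [3,5]×[2,4], reject
5. q=(15,5) nearest=1 d=13 new=(4,5) → blocked by [3,5]×[2,4], reject
6. q=(20,10) nearest=1 d=18 new=(4,5) → blocked by [3,5]×[2,4], reject
7. q=(5,7) nearest=1 d=4 new=(4,5) → blocked by [3,5]×[2,4], reject
8. q=(5,0) nearest=1 d=3 new=(4,1) → blocked by [3,5]×[2,4], reject
9. q=(1,0) nearest=0 d=1 new=(1,0) → add node 2 parent=0 cost=1
10. q=(33,3) nearest=1 d=31 new=(4,3) → blocked by [3,5]×[2,4], reject
11. q=(3,7) nearest=1 d=4 new=(3,5) → add node 3 parent=1 cost=4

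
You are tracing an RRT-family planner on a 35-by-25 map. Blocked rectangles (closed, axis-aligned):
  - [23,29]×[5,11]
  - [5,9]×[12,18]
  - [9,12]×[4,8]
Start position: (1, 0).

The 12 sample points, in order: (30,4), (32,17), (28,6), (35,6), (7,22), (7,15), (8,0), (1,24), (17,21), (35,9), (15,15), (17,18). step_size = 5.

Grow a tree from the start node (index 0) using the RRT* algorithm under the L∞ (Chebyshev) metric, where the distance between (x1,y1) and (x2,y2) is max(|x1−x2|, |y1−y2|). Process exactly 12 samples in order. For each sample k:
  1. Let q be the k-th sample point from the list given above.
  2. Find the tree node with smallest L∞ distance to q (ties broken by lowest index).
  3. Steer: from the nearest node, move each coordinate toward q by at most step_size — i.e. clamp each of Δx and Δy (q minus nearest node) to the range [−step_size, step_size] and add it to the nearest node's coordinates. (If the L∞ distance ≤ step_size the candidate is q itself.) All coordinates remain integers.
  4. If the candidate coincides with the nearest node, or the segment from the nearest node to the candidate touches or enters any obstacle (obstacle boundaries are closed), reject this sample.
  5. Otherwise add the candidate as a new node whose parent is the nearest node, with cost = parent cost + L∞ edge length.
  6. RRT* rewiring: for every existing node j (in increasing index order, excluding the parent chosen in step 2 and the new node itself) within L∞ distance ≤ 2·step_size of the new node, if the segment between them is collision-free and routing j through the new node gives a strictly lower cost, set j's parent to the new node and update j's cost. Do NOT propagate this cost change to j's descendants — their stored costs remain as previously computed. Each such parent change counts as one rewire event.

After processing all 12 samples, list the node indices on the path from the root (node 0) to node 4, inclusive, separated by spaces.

1. q=(30,4) nearest=0 d=29 new=(6,4) → add node 1 parent=0 cost=5
2. q=(32,17) nearest=1 d=26 new=(11,9) → blocked by [9,12]×[4,8], reject
3. q=(28,6) nearest=1 d=22 new=(11,6) → blocked by [9,12]×[4,8], reject
4. q=(35,6) nearest=1 d=29 new=(11,6) → blocked by [9,12]×[4,8], reject
5. q=(7,22) nearest=1 d=18 new=(7,9) → add node 2 parent=1 cost=10
6. q=(7,15) nearest=2 d=6 new=(7,14) → blocked by [5,9]×[12,18], reject
7. q=(8,0) nearest=1 d=4 new=(8,0) → add node 3 parent=1 cost=9
8. q=(1,24) nearest=2 d=15 new=(2,14) → add node 4 parent=2 cost=15
9. q=(17,21) nearest=2 d=12 new=(12,14) → add node 5 parent=2 cost=15
10. q=(35,9) nearest=5 d=23 new=(17,9) → add node 6 parent=5 cost=20
11. q=(15,15) nearest=5 d=3 new=(15,15) → add node 7 parent=5 cost=18
12. q=(17,18) nearest=7 d=3 new=(17,18) → add node 8 parent=7 cost=21

Path: 0 1 2 4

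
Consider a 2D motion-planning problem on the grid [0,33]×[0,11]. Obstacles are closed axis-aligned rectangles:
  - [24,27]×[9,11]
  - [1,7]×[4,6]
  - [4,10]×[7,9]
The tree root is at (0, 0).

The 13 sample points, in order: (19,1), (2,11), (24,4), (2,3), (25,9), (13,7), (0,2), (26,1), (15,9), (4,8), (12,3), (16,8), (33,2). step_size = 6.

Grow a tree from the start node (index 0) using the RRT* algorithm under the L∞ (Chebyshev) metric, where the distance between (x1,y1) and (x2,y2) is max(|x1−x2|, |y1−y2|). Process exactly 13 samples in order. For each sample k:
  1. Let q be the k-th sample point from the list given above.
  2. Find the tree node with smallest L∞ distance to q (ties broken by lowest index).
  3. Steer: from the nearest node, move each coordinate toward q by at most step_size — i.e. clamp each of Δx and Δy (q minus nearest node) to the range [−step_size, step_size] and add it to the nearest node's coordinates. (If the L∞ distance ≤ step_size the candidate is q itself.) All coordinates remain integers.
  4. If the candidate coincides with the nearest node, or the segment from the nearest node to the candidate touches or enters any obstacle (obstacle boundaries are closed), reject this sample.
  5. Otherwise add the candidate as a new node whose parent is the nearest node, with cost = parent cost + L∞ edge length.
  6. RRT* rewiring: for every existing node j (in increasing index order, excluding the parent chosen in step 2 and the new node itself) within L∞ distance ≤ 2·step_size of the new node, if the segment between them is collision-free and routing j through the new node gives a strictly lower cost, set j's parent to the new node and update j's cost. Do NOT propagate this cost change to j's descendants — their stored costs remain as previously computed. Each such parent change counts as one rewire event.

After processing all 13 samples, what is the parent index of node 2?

Parent of node 2: 1

1. q=(19,1) nearest=0 d=19 new=(6,1) → add node 1 parent=0 cost=6
2. q=(2,11) nearest=1 d=10 new=(2,7) → blocked by [1,7]×[4,6], reject
3. q=(24,4) nearest=1 d=18 new=(12,4) → add node 2 parent=1 cost=12
4. q=(2,3) nearest=0 d=3 new=(2,3) → add node 3 parent=0 cost=3
5. q=(25,9) nearest=2 d=13 new=(18,9) → add node 4 parent=2 cost=18
6. q=(13,7) nearest=2 d=3 new=(13,7) → add node 5 parent=2 cost=15
7. q=(0,2) nearest=0 d=2 new=(0,2) → add node 6 parent=0 cost=2
8. q=(26,1) nearest=4 d=8 new=(24,3) → add node 7 parent=4 cost=24
9. q=(15,9) nearest=5 d=2 new=(15,9) → add node 8 parent=5 cost=17
10. q=(4,8) nearest=3 d=5 new=(4,8) → blocked by [1,7]×[4,6], reject
11. q=(12,3) nearest=2 d=1 new=(12,3) → add node 9 parent=2 cost=13
12. q=(16,8) nearest=8 d=1 new=(16,8) → add node 10 parent=8 cost=18
13. q=(33,2) nearest=7 d=9 new=(30,2) → add node 11 parent=7 cost=30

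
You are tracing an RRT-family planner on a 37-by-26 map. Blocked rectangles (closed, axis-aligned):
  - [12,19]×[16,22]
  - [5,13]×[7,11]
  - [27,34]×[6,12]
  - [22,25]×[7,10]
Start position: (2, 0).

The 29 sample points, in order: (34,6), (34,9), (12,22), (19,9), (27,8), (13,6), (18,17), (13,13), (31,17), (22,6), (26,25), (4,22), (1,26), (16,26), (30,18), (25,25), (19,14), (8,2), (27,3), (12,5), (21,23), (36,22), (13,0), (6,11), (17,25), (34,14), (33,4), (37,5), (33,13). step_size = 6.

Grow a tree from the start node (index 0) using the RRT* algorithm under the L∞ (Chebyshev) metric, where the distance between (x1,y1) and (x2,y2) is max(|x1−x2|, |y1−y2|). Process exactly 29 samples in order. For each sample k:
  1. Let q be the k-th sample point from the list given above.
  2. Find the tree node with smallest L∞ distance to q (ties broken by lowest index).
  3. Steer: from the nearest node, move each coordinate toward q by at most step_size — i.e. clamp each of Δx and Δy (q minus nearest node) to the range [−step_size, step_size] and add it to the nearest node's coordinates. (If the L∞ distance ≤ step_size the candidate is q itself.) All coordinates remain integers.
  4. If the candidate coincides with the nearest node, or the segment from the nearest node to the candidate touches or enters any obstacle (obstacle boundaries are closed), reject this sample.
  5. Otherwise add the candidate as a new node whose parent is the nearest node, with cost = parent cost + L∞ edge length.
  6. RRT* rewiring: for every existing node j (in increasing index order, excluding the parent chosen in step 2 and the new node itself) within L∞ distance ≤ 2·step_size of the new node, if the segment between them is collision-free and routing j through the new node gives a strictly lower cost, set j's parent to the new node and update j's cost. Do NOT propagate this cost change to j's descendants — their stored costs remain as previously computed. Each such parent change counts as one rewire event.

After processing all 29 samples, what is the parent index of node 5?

Parent of node 5: 3

1. q=(34,6) nearest=0 d=32 new=(8,6) → add node 1 parent=0 cost=6
2. q=(34,9) nearest=1 d=26 new=(14,9) → blocked by [5,13]×[7,11], reject
3. q=(12,22) nearest=1 d=16 new=(12,12) → blocked by [5,13]×[7,11], reject
4. q=(19,9) nearest=1 d=11 new=(14,9) → blocked by [5,13]×[7,11], reject
5. q=(27,8) nearest=1 d=19 new=(14,8) → blocked by [5,13]×[7,11], reject
6. q=(13,6) nearest=1 d=5 new=(13,6) → add node 2 parent=1 cost=11
7. q=(18,17) nearest=1 d=11 new=(14,12) → blocked by [5,13]×[7,11], reject
8. q=(13,13) nearest=1 d=7 new=(13,12) → blocked by [5,13]×[7,11], reject
9. q=(31,17) nearest=2 d=18 new=(19,12) → add node 3 parent=2 cost=17
10. q=(22,6) nearest=3 d=6 new=(22,6) → add node 4 parent=3 cost=23
11. q=(26,25) nearest=3 d=13 new=(25,18) → add node 5 parent=3 cost=23
12. q=(4,22) nearest=3 d=15 new=(13,18) → blocked by [12,19]×[16,22], reject
13. q=(1,26) nearest=3 d=18 new=(13,18) → blocked by [12,19]×[16,22], reject
14. q=(16,26) nearest=5 d=9 new=(19,24) → add node 6 parent=5 cost=29
15. q=(30,18) nearest=5 d=5 new=(30,18) → add node 7 parent=5 cost=28
16. q=(25,25) nearest=6 d=6 new=(25,25) → add node 8 parent=6 cost=35
17. q=(19,14) nearest=3 d=2 new=(19,14) → add node 9 parent=3 cost=19; rewire 8→9 (30<35)
18. q=(8,2) nearest=1 d=4 new=(8,2) → add node 10 parent=1 cost=10
19. q=(27,3) nearest=4 d=5 new=(27,3) → add node 11 parent=4 cost=28
20. q=(12,5) nearest=2 d=1 new=(12,5) → add node 12 parent=2 cost=12; rewire 4→12 (22<23)
21. q=(21,23) nearest=6 d=2 new=(21,23) → add node 13 parent=6 cost=31
22. q=(36,22) nearest=7 d=6 new=(36,22) → add node 14 parent=7 cost=34
23. q=(13,0) nearest=10 d=5 new=(13,0) → add node 15 parent=10 cost=15
24. q=(6,11) nearest=1 d=5 new=(6,11) → blocked by [5,13]×[7,11], reject
25. q=(17,25) nearest=6 d=2 new=(17,25) → add node 16 parent=6 cost=31
26. q=(34,14) nearest=7 d=4 new=(34,14) → add node 17 parent=7 cost=32
27. q=(33,4) nearest=11 d=6 new=(33,4) → add node 18 parent=11 cost=34
28. q=(37,5) nearest=18 d=4 new=(37,5) → add node 19 parent=18 cost=38
29. q=(33,13) nearest=17 d=1 new=(33,13) → add node 20 parent=17 cost=33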